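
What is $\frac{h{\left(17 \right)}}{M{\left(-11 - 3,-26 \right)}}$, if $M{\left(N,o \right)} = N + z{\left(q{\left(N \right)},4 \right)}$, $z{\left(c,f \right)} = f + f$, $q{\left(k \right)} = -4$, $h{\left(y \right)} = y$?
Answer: $- \frac{17}{6} \approx -2.8333$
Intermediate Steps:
$z{\left(c,f \right)} = 2 f$
$M{\left(N,o \right)} = 8 + N$ ($M{\left(N,o \right)} = N + 2 \cdot 4 = N + 8 = 8 + N$)
$\frac{h{\left(17 \right)}}{M{\left(-11 - 3,-26 \right)}} = \frac{17}{8 - 14} = \frac{17}{-6} = 17 \left(- \frac{1}{6}\right) = - \frac{17}{6}$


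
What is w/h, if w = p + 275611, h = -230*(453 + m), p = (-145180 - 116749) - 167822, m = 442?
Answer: 15414/20585 ≈ 0.74880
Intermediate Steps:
p = -429751 (p = -261929 - 167822 = -429751)
h = -205850 (h = -230*(453 + 442) = -230*895 = -205850)
w = -154140 (w = -429751 + 275611 = -154140)
w/h = -154140/(-205850) = -154140*(-1/205850) = 15414/20585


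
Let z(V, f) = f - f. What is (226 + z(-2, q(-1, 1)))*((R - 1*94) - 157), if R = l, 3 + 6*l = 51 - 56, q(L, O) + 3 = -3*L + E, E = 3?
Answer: -171082/3 ≈ -57027.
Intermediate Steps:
q(L, O) = -3*L (q(L, O) = -3 + (-3*L + 3) = -3 + (3 - 3*L) = -3*L)
z(V, f) = 0
l = -4/3 (l = -1/2 + (51 - 56)/6 = -1/2 + (1/6)*(-5) = -1/2 - 5/6 = -4/3 ≈ -1.3333)
R = -4/3 ≈ -1.3333
(226 + z(-2, q(-1, 1)))*((R - 1*94) - 157) = (226 + 0)*((-4/3 - 1*94) - 157) = 226*((-4/3 - 94) - 157) = 226*(-286/3 - 157) = 226*(-757/3) = -171082/3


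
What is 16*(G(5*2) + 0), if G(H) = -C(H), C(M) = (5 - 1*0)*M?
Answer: -800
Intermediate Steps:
C(M) = 5*M (C(M) = (5 + 0)*M = 5*M)
G(H) = -5*H
16*(G(5*2) + 0) = 16*(-25*2 + 0) = 16*(-5*10 + 0) = 16*(-50 + 0) = 16*(-50) = -800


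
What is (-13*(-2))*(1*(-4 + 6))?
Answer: 52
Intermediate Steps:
(-13*(-2))*(1*(-4 + 6)) = 26*(1*2) = 26*2 = 52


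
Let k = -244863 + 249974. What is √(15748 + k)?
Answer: √20859 ≈ 144.43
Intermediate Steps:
k = 5111
√(15748 + k) = √(15748 + 5111) = √20859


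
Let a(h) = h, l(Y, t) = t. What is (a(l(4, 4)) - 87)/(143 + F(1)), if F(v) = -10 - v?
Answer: -83/132 ≈ -0.62879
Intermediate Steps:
(a(l(4, 4)) - 87)/(143 + F(1)) = (4 - 87)/(143 + (-10 - 1*1)) = -83/(143 + (-10 - 1)) = -83/(143 - 11) = -83/132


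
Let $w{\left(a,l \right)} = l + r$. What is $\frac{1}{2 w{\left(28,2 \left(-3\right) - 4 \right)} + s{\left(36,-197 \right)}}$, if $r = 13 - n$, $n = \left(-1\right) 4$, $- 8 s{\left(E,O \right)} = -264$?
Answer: $\frac{1}{47} \approx 0.021277$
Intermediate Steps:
$s{\left(E,O \right)} = 33$ ($s{\left(E,O \right)} = \left(- \frac{1}{8}\right) \left(-264\right) = 33$)
$n = -4$
$r = 17$ ($r = 13 - -4 = 13 + 4 = 17$)
$w{\left(a,l \right)} = 17 + l$ ($w{\left(a,l \right)} = l + 17 = 17 + l$)
$\frac{1}{2 w{\left(28,2 \left(-3\right) - 4 \right)} + s{\left(36,-197 \right)}} = \frac{1}{2 \left(17 + \left(2 \left(-3\right) - 4\right)\right) + 33} = \frac{1}{2 \left(17 - 10\right) + 33} = \frac{1}{2 \cdot 7 + 33} = \frac{1}{14 + 33} = \frac{1}{47}$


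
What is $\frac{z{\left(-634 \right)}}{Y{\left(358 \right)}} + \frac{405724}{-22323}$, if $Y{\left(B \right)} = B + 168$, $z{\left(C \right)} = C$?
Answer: $- \frac{113781803}{5870949} \approx -19.38$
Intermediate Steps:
$Y{\left(B \right)} = 168 + B$
$\frac{z{\left(-634 \right)}}{Y{\left(358 \right)}} + \frac{405724}{-22323} = - \frac{634}{168 + 358} + \frac{405724}{-22323} = - \frac{634}{526} + 405724 \left(- \frac{1}{22323}\right) = \left(-634\right) \frac{1}{526} - \frac{405724}{22323} = - \frac{317}{263} - \frac{405724}{22323} = - \frac{113781803}{5870949}$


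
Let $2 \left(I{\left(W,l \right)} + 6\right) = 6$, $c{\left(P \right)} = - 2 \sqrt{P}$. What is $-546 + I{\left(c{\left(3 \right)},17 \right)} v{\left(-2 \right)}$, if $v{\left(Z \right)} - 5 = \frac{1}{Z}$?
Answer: $- \frac{1119}{2} \approx -559.5$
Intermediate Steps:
$I{\left(W,l \right)} = -3$ ($I{\left(W,l \right)} = -6 + \frac{1}{2} \cdot 6 = -6 + 3 = -3$)
$v{\left(Z \right)} = 5 + \frac{1}{Z}$
$-546 + I{\left(c{\left(3 \right)},17 \right)} v{\left(-2 \right)} = -546 - 3 \left(5 + \frac{1}{-2}\right) = -546 - 3 \left(5 - \frac{1}{2}\right) = -546 - \frac{27}{2} = - \frac{1119}{2}$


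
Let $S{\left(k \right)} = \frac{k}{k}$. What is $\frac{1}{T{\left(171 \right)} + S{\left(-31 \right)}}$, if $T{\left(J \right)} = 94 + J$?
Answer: $\frac{1}{266} \approx 0.0037594$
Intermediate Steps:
$S{\left(k \right)} = 1$
$\frac{1}{T{\left(171 \right)} + S{\left(-31 \right)}} = \frac{1}{\left(94 + 171\right) + 1} = \frac{1}{265 + 1} = \frac{1}{266}$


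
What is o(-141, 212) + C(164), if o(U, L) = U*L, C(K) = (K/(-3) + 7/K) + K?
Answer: -14653051/492 ≈ -29783.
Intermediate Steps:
C(K) = 7/K + 2*K/3 (C(K) = (K*(-1/3) + 7/K) + K = (-K/3 + 7/K) + K = (7/K - K/3) + K = 7/K + 2*K/3)
o(U, L) = L*U
o(-141, 212) + C(164) = 212*(-141) + (7/164 + (2/3)*164) = -29892 + (7*(1/164) + 328/3) = -29892 + (7/164 + 328/3) = -29892 + 53813/492 = -14653051/492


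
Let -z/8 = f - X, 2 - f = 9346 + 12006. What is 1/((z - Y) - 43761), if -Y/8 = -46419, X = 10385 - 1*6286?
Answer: -1/211521 ≈ -4.7277e-6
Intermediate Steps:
f = -21350 (f = 2 - (9346 + 12006) = 2 - 1*21352 = 2 - 21352 = -21350)
X = 4099 (X = 10385 - 6286 = 4099)
Y = 371352 (Y = -8*(-46419) = 371352)
z = 203592 (z = -8*(-21350 - 1*4099) = -8*(-21350 - 4099) = -8*(-25449) = 203592)
1/((z - Y) - 43761) = 1/((203592 - 1*371352) - 43761) = 1/((203592 - 371352) - 43761) = 1/(-167760 - 43761) = 1/(-211521) = -1/211521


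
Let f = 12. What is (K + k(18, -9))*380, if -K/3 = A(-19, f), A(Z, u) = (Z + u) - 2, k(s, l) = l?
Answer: 6840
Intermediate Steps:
A(Z, u) = -2 + Z + u
K = 27 (K = -3*(-2 - 19 + 12) = -3*(-9) = 27)
(K + k(18, -9))*380 = (27 - 9)*380 = 18*380 = 6840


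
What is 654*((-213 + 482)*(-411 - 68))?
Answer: -84268554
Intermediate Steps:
654*((-213 + 482)*(-411 - 68)) = 654*(269*(-479)) = 654*(-128851) = -84268554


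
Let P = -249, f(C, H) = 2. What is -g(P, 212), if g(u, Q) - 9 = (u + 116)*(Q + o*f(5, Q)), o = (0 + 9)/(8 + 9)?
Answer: 481573/17 ≈ 28328.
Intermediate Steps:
o = 9/17 ≈ 0.52941
g(u, Q) = 9 + (116 + u)*(18/17 + Q) (g(u, Q) = 9 + (u + 116)*(Q + (9/17)*2) = 9 + (116 + u)*(Q + 18/17) = 9 + (116 + u)*(18/17 + Q))
-g(P, 212) = -(2241/17 + 116*212 + (18/17)*(-249) + 212*(-249)) = -(2241/17 + 24592 - 4482/17 - 52788) = -1*(-481573/17) = 481573/17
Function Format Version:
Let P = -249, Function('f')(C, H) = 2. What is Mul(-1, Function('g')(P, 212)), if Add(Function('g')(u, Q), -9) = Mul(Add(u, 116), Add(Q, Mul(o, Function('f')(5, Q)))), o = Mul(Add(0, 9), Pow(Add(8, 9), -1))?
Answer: Rational(481573, 17) ≈ 28328.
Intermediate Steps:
o = Rational(9, 17) (o = Mul(9, Pow(17, -1)) = Mul(9, Rational(1, 17)) = Rational(9, 17) ≈ 0.52941)
Function('g')(u, Q) = Add(9, Mul(Add(116, u), Add(Rational(18, 17), Q))) (Function('g')(u, Q) = Add(9, Mul(Add(u, 116), Add(Q, Mul(Rational(9, 17), 2)))) = Add(9, Mul(Add(116, u), Add(Q, Rational(18, 17)))) = Add(9, Mul(Add(116, u), Add(Rational(18, 17), Q))))
Mul(-1, Function('g')(P, 212)) = Mul(-1, Add(Rational(2241, 17), Mul(116, 212), Mul(Rational(18, 17), -249), Mul(212, -249))) = Mul(-1, Add(Rational(2241, 17), 24592, Rational(-4482, 17), -52788)) = Mul(-1, Rational(-481573, 17)) = Rational(481573, 17)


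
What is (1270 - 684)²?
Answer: 343396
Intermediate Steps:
(1270 - 684)² = 586² = 343396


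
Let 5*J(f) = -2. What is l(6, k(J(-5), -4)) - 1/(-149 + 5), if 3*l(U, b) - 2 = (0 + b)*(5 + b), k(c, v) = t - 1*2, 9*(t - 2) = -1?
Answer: 1915/3888 ≈ 0.49254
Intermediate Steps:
t = 17/9 (t = 2 + (⅑)*(-1) = 2 - ⅑ = 17/9 ≈ 1.8889)
J(f) = -⅖ (J(f) = (⅕)*(-2) = -⅖)
k(c, v) = -⅑ (k(c, v) = 17/9 - 1*2 = 17/9 - 2 = -⅑)
l(U, b) = ⅔ + b*(5 + b)/3 (l(U, b) = ⅔ + ((0 + b)*(5 + b))/3 = ⅔ + (b*(5 + b))/3 = ⅔ + b*(5 + b)/3)
l(6, k(J(-5), -4)) - 1/(-149 + 5) = (⅔ + (-⅑)²/3 + (5/3)*(-⅑)) - 1/(-149 + 5) = (⅔ + (⅓)*(1/81) - 5/27) - 1/(-144) = (⅔ + 1/243 - 5/27) - 1*(-1/144) = 118/243 + 1/144 = 1915/3888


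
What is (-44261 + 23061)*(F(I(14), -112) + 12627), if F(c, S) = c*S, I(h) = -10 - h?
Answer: -324678000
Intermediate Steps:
F(c, S) = S*c
(-44261 + 23061)*(F(I(14), -112) + 12627) = (-44261 + 23061)*(-112*(-10 - 1*14) + 12627) = -21200*(-112*(-10 - 14) + 12627) = -21200*(-112*(-24) + 12627) = -21200*(2688 + 12627) = -21200*15315 = -324678000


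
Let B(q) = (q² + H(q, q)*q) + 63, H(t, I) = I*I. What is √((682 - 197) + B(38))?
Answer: 4*√3554 ≈ 238.46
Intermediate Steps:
H(t, I) = I²
B(q) = 63 + q² + q³ (B(q) = (q² + q²*q) + 63 = (q² + q³) + 63 = 63 + q² + q³)
√((682 - 197) + B(38)) = √((682 - 197) + (63 + 38² + 38³)) = √(485 + (63 + 1444 + 54872)) = √(485 + 56379) = √56864 = 4*√3554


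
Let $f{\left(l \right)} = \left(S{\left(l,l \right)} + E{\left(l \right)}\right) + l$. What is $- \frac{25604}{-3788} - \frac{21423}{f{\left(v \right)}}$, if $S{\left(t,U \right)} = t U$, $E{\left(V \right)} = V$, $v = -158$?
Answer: $\frac{45828089}{7780552} \approx 5.8901$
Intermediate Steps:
$S{\left(t,U \right)} = U t$
$f{\left(l \right)} = l^{2} + 2 l$ ($f{\left(l \right)} = \left(l l + l\right) + l = \left(l^{2} + l\right) + l = \left(l + l^{2}\right) + l = l^{2} + 2 l$)
$- \frac{25604}{-3788} - \frac{21423}{f{\left(v \right)}} = - \frac{25604}{-3788} - \frac{21423}{\left(-158\right) \left(2 - 158\right)} = \left(-25604\right) \left(- \frac{1}{3788}\right) - \frac{21423}{\left(-158\right) \left(-156\right)} = \frac{6401}{947} - \frac{21423}{24648} = \frac{6401}{947} - \frac{7141}{8216} = \frac{45828089}{7780552}$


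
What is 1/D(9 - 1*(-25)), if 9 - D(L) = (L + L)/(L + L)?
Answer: ⅛ ≈ 0.12500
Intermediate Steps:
D(L) = 8 (D(L) = 9 - (L + L)/(L + L) = 9 - 2*L/(2*L) = 9 - 2*L*1/(2*L) = 9 - 1*1 = 9 - 1 = 8)
1/D(9 - 1*(-25)) = 1/8 = ⅛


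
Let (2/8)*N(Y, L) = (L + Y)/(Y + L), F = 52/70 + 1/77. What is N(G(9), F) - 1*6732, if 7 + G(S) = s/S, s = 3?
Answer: -6728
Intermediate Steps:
F = 291/385 (F = 52*(1/70) + 1*(1/77) = 26/35 + 1/77 = 291/385 ≈ 0.75584)
G(S) = -7 + 3/S
N(Y, L) = 4 (N(Y, L) = 4*((L + Y)/(Y + L)) = 4*((L + Y)/(L + Y)) = 4*1 = 4)
N(G(9), F) - 1*6732 = 4 - 1*6732 = 4 - 6732 = -6728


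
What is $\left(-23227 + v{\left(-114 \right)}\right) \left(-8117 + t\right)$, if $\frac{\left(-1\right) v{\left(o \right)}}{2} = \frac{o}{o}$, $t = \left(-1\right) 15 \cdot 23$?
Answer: $196563798$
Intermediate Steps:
$t = -345$ ($t = \left(-15\right) 23 = -345$)
$v{\left(o \right)} = -2$ ($v{\left(o \right)} = - 2 \frac{o}{o} = \left(-2\right) 1 = -2$)
$\left(-23227 + v{\left(-114 \right)}\right) \left(-8117 + t\right) = \left(-23227 - 2\right) \left(-8117 - 345\right) = \left(-23229\right) \left(-8462\right) = 196563798$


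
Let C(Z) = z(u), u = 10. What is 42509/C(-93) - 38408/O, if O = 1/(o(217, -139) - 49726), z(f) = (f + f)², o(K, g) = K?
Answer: 760616711309/400 ≈ 1.9015e+9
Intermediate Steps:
z(f) = 4*f² (z(f) = (2*f)² = 4*f²)
O = -1/49509 (O = 1/(217 - 49726) = 1/(-49509) = -1/49509 ≈ -2.0198e-5)
C(Z) = 400 (C(Z) = 4*10² = 4*100 = 400)
42509/C(-93) - 38408/O = 42509/400 - 38408/(-1/49509) = 42509*(1/400) - 38408*(-49509) = 42509/400 + 1901541672 = 760616711309/400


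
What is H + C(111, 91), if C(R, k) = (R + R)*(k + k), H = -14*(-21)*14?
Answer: 44520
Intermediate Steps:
H = 4116 (H = 294*14 = 4116)
C(R, k) = 4*R*k (C(R, k) = (2*R)*(2*k) = 4*R*k)
H + C(111, 91) = 4116 + 4*111*91 = 4116 + 40404 = 44520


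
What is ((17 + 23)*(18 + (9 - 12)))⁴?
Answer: 129600000000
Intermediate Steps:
((17 + 23)*(18 + (9 - 12)))⁴ = (40*(18 - 3))⁴ = (40*15)⁴ = 600⁴ = 129600000000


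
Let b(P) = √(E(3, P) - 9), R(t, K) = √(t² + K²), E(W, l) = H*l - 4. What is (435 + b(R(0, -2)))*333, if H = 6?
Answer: 144855 + 333*I ≈ 1.4486e+5 + 333.0*I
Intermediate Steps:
E(W, l) = -4 + 6*l (E(W, l) = 6*l - 4 = -4 + 6*l)
R(t, K) = √(K² + t²)
b(P) = √(-13 + 6*P) (b(P) = √((-4 + 6*P) - 9) = √(-13 + 6*P))
(435 + b(R(0, -2)))*333 = (435 + √(-13 + 6*√((-2)² + 0²)))*333 = (435 + √(-13 + 6*√(4 + 0)))*333 = (435 + √(-13 + 6*√4))*333 = (435 + √(-13 + 6*2))*333 = (435 + √(-13 + 12))*333 = (435 + √(-1))*333 = (435 + I)*333 = 144855 + 333*I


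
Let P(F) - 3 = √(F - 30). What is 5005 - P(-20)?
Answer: 5002 - 5*I*√2 ≈ 5002.0 - 7.0711*I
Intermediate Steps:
P(F) = 3 + √(-30 + F) (P(F) = 3 + √(F - 30) = 3 + √(-30 + F))
5005 - P(-20) = 5005 - (3 + √(-30 - 20)) = 5005 - (3 + √(-50)) = 5005 - (3 + 5*I*√2) = 5005 + (-3 - 5*I*√2) = 5002 - 5*I*√2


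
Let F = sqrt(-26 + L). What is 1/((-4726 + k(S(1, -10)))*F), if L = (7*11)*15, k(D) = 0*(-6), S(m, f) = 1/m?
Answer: -sqrt(1129)/5335654 ≈ -6.2974e-6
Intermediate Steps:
S(m, f) = 1/m
k(D) = 0
L = 1155 (L = 77*15 = 1155)
F = sqrt(1129) (F = sqrt(-26 + 1155) = sqrt(1129) ≈ 33.601)
1/((-4726 + k(S(1, -10)))*F) = 1/((-4726 + 0)*(sqrt(1129))) = (sqrt(1129)/1129)/(-4726) = -sqrt(1129)/5335654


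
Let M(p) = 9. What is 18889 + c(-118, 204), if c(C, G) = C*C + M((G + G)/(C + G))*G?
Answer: 34649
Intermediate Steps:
c(C, G) = C**2 + 9*G (c(C, G) = C*C + 9*G = C**2 + 9*G)
18889 + c(-118, 204) = 18889 + ((-118)**2 + 9*204) = 18889 + (13924 + 1836) = 18889 + 15760 = 34649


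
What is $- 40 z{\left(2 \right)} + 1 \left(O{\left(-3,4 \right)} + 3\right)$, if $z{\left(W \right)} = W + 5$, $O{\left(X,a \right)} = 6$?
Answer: $-271$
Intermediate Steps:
$z{\left(W \right)} = 5 + W$
$- 40 z{\left(2 \right)} + 1 \left(O{\left(-3,4 \right)} + 3\right) = - 40 \left(5 + 2\right) + 1 \left(6 + 3\right) = \left(-40\right) 7 + 1 \cdot 9 = -280 + 9 = -271$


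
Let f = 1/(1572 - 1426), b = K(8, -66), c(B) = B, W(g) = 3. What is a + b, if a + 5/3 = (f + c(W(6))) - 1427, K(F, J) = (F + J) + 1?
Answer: -649405/438 ≈ -1482.7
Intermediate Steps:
K(F, J) = 1 + F + J
b = -57 (b = 1 + 8 - 66 = -57)
f = 1/146 ≈ 0.0068493
a = -624439/438 (a = -5/3 + ((1/146 + 3) - 1427) = -5/3 + (439/146 - 1427) = -5/3 - 207903/146 = -624439/438 ≈ -1425.7)
a + b = -624439/438 - 57 = -649405/438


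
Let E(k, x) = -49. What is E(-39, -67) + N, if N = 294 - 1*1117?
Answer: -872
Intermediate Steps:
N = -823 (N = 294 - 1117 = -823)
E(-39, -67) + N = -49 - 823 = -872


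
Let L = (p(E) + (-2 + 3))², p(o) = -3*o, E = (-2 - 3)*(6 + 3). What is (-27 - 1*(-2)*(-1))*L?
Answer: -536384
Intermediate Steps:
E = -45 (E = -5*9 = -45)
L = 18496 (L = (-3*(-45) + (-2 + 3))² = (135 + 1)² = 136² = 18496)
(-27 - 1*(-2)*(-1))*L = (-27 - 1*(-2)*(-1))*18496 = (-27 + 2*(-1))*18496 = (-27 - 2)*18496 = -29*18496 = -536384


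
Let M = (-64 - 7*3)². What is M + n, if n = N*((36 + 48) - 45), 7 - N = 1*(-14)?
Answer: 8044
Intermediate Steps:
N = 21 (N = 7 - (-14) = 7 - 1*(-14) = 7 + 14 = 21)
n = 819 (n = 21*((36 + 48) - 45) = 21*(84 - 45) = 21*39 = 819)
M = 7225 (M = (-64 - 21)² = (-85)² = 7225)
M + n = 7225 + 819 = 8044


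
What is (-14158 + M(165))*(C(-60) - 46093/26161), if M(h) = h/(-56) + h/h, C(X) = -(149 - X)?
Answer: 2186080157547/732508 ≈ 2.9844e+6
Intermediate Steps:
C(X) = -149 + X
M(h) = 1 - h/56 (M(h) = h*(-1/56) + 1 = -h/56 + 1 = 1 - h/56)
(-14158 + M(165))*(C(-60) - 46093/26161) = (-14158 + (1 - 1/56*165))*((-149 - 60) - 46093/26161) = (-14158 + (1 - 165/56))*(-209 - 46093*1/26161) = (-14158 - 109/56)*(-209 - 46093/26161) = -792957/56*(-5513742/26161) = 2186080157547/732508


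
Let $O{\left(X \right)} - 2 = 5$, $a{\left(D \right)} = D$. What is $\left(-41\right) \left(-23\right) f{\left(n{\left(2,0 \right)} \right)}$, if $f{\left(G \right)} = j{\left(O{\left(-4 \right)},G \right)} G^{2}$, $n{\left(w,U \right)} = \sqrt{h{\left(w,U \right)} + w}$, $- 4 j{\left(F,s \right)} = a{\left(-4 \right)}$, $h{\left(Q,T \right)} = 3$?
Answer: $4715$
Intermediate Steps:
$O{\left(X \right)} = 7$ ($O{\left(X \right)} = 2 + 5 = 7$)
$j{\left(F,s \right)} = 1$ ($j{\left(F,s \right)} = \left(- \frac{1}{4}\right) \left(-4\right) = 1$)
$n{\left(w,U \right)} = \sqrt{3 + w}$
$f{\left(G \right)} = G^{2}$ ($f{\left(G \right)} = 1 G^{2} = G^{2}$)
$\left(-41\right) \left(-23\right) f{\left(n{\left(2,0 \right)} \right)} = \left(-41\right) \left(-23\right) \left(\sqrt{3 + 2}\right)^{2} = 943 \left(\sqrt{5}\right)^{2} = 943 \cdot 5 = 4715$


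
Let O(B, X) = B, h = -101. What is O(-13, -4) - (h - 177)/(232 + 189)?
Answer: -5195/421 ≈ -12.340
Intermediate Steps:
O(-13, -4) - (h - 177)/(232 + 189) = -13 - (-101 - 177)/(232 + 189) = -13 - (-278)/421 = -13 - 1*(-278/421) = -13 + 278/421 = -5195/421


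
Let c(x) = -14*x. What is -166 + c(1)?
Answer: -180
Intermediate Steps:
-166 + c(1) = -166 - 14*1 = -166 - 14 = -180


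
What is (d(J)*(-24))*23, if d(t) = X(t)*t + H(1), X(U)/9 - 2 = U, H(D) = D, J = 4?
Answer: -119784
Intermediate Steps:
X(U) = 18 + 9*U
d(t) = 1 + t*(18 + 9*t) (d(t) = (18 + 9*t)*t + 1 = t*(18 + 9*t) + 1 = 1 + t*(18 + 9*t))
(d(J)*(-24))*23 = ((1 + 9*4*(2 + 4))*(-24))*23 = ((1 + 9*4*6)*(-24))*23 = ((1 + 216)*(-24))*23 = (217*(-24))*23 = -5208*23 = -119784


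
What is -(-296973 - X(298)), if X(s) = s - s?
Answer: 296973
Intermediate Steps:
X(s) = 0
-(-296973 - X(298)) = -(-296973 - 1*0) = -(-296973 + 0) = -1*(-296973) = 296973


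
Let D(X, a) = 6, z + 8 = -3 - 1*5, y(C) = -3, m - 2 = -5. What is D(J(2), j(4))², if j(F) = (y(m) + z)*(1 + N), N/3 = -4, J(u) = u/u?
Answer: 36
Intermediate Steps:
m = -3 (m = 2 - 5 = -3)
J(u) = 1
N = -12 (N = 3*(-4) = -12)
z = -16 (z = -8 + (-3 - 1*5) = -8 + (-3 - 5) = -8 - 8 = -16)
j(F) = 209 (j(F) = (-3 - 16)*(1 - 12) = -19*(-11) = 209)
D(J(2), j(4))² = 6² = 36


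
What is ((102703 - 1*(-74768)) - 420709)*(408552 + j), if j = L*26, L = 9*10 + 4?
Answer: -99969845048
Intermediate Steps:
L = 94 (L = 90 + 4 = 94)
j = 2444 (j = 94*26 = 2444)
((102703 - 1*(-74768)) - 420709)*(408552 + j) = ((102703 - 1*(-74768)) - 420709)*(408552 + 2444) = ((102703 + 74768) - 420709)*410996 = (177471 - 420709)*410996 = -243238*410996 = -99969845048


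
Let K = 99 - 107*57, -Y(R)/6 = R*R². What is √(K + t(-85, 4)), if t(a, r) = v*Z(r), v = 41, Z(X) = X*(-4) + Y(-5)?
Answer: √24094 ≈ 155.22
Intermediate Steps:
Y(R) = -6*R³ (Y(R) = -6*R*R² = -6*R³)
Z(X) = 750 - 4*X (Z(X) = X*(-4) - 6*(-5)³ = -4*X - 6*(-125) = -4*X + 750 = 750 - 4*X)
K = -6000 (K = 99 - 6099 = -6000)
t(a, r) = 30750 - 164*r (t(a, r) = 41*(750 - 4*r) = 30750 - 164*r)
√(K + t(-85, 4)) = √(-6000 + (30750 - 164*4)) = √(-6000 + (30750 - 656)) = √(-6000 + 30094) = √24094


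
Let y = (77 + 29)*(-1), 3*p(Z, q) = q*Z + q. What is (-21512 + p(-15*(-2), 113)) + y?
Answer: -61351/3 ≈ -20450.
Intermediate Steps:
p(Z, q) = q/3 + Z*q/3 (p(Z, q) = (q*Z + q)/3 = (Z*q + q)/3 = (q + Z*q)/3 = q/3 + Z*q/3)
y = -106 (y = 106*(-1) = -106)
(-21512 + p(-15*(-2), 113)) + y = (-21512 + (⅓)*113*(1 - 15*(-2))) - 106 = (-21512 + (⅓)*113*(1 + 30)) - 106 = (-21512 + (⅓)*113*31) - 106 = (-21512 + 3503/3) - 106 = -61033/3 - 106 = -61351/3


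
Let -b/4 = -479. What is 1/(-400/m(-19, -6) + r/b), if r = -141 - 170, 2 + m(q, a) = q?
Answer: 40236/759869 ≈ 0.052951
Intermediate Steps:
b = 1916 (b = -4*(-479) = 1916)
m(q, a) = -2 + q
r = -311
1/(-400/m(-19, -6) + r/b) = 1/(-400/(-2 - 19) - 311/1916) = 1/(-400/(-21) - 311*1/1916) = 1/(-400*(-1/21) - 311/1916) = 1/(400/21 - 311/1916) = 1/(759869/40236) = 40236/759869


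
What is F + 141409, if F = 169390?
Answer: 310799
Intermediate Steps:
F + 141409 = 169390 + 141409 = 310799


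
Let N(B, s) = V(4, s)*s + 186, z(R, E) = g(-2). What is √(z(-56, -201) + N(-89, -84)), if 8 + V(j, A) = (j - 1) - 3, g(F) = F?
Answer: 2*√214 ≈ 29.257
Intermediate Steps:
V(j, A) = -12 + j (V(j, A) = -8 + ((j - 1) - 3) = -8 + ((-1 + j) - 3) = -8 + (-4 + j) = -12 + j)
z(R, E) = -2
N(B, s) = 186 - 8*s (N(B, s) = (-12 + 4)*s + 186 = -8*s + 186 = 186 - 8*s)
√(z(-56, -201) + N(-89, -84)) = √(-2 + (186 - 8*(-84))) = √(-2 + (186 + 672)) = √(-2 + 858) = √856 = 2*√214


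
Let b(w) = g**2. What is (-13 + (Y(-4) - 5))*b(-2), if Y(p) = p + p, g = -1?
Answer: -26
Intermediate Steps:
Y(p) = 2*p
b(w) = 1 (b(w) = (-1)**2 = 1)
(-13 + (Y(-4) - 5))*b(-2) = (-13 + (2*(-4) - 5))*1 = (-13 + (-8 - 5))*1 = (-13 - 13)*1 = -26*1 = -26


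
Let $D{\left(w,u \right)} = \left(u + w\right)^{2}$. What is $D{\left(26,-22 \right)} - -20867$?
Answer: $20883$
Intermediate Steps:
$D{\left(26,-22 \right)} - -20867 = \left(-22 + 26\right)^{2} - -20867 = 4^{2} + 20867 = 16 + 20867 = 20883$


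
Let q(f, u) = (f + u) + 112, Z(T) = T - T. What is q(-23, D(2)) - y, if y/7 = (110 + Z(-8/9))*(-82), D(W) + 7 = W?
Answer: 63224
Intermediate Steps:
Z(T) = 0
D(W) = -7 + W
y = -63140 (y = 7*((110 + 0)*(-82)) = 7*(110*(-82)) = 7*(-9020) = -63140)
q(f, u) = 112 + f + u
q(-23, D(2)) - y = (112 - 23 + (-7 + 2)) - 1*(-63140) = (112 - 23 - 5) + 63140 = 84 + 63140 = 63224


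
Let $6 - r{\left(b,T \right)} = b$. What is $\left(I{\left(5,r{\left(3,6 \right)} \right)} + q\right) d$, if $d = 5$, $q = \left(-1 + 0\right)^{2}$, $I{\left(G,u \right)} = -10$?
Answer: $-45$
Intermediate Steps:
$r{\left(b,T \right)} = 6 - b$
$q = 1$ ($q = \left(-1\right)^{2} = 1$)
$\left(I{\left(5,r{\left(3,6 \right)} \right)} + q\right) d = \left(-10 + 1\right) 5 = \left(-9\right) 5 = -45$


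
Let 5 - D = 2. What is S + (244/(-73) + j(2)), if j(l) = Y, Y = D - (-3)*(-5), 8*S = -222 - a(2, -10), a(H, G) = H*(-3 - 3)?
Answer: -12145/292 ≈ -41.592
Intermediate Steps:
a(H, G) = -6*H (a(H, G) = H*(-6) = -6*H)
D = 3 (D = 5 - 1*2 = 5 - 2 = 3)
S = -105/4 (S = (-222 - (-6)*2)/8 = (-222 - 1*(-12))/8 = (-222 + 12)/8 = (1/8)*(-210) = -105/4 ≈ -26.250)
Y = -12 (Y = 3 - (-3)*(-5) = 3 - 1*15 = 3 - 15 = -12)
j(l) = -12
S + (244/(-73) + j(2)) = -105/4 + (244/(-73) - 12) = -105/4 + (244*(-1/73) - 12) = -105/4 + (-244/73 - 12) = -105/4 - 1120/73 = -12145/292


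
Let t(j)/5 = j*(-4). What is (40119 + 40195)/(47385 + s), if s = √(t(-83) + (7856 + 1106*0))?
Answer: 97581510/57572531 - 12356*√2379/172717593 ≈ 1.6914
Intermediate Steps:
t(j) = -20*j (t(j) = 5*(j*(-4)) = 5*(-4*j) = -20*j)
s = 2*√2379 (s = √(-20*(-83) + (7856 + 1106*0)) = √(1660 + (7856 + 0)) = √(1660 + 7856) = √9516 = 2*√2379 ≈ 97.550)
(40119 + 40195)/(47385 + s) = (40119 + 40195)/(47385 + 2*√2379) = 80314/(47385 + 2*√2379)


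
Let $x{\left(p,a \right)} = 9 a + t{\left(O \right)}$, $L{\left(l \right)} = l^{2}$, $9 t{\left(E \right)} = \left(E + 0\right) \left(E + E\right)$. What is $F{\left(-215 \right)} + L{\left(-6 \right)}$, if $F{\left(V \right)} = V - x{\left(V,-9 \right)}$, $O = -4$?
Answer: $- \frac{914}{9} \approx -101.56$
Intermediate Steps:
$t{\left(E \right)} = \frac{2 E^{2}}{9}$ ($t{\left(E \right)} = \frac{\left(E + 0\right) \left(E + E\right)}{9} = \frac{E 2 E}{9} = \frac{2 E^{2}}{9}$)
$x{\left(p,a \right)} = \frac{32}{9} + 9 a$ ($x{\left(p,a \right)} = 9 a + \frac{2 \left(-4\right)^{2}}{9} = 9 a + \frac{2}{9} \cdot 16 = 9 a + \frac{32}{9} = \frac{32}{9} + 9 a$)
$F{\left(V \right)} = \frac{697}{9} + V$ ($F{\left(V \right)} = V - \left(\frac{32}{9} + 9 \left(-9\right)\right) = V - \left(\frac{32}{9} - 81\right) = V - - \frac{697}{9} = V + \frac{697}{9} = \frac{697}{9} + V$)
$F{\left(-215 \right)} + L{\left(-6 \right)} = \left(\frac{697}{9} - 215\right) + \left(-6\right)^{2} = - \frac{1238}{9} + 36 = - \frac{914}{9}$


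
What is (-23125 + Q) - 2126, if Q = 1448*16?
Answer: -2083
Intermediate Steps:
Q = 23168
(-23125 + Q) - 2126 = (-23125 + 23168) - 2126 = 43 - 2126 = -2083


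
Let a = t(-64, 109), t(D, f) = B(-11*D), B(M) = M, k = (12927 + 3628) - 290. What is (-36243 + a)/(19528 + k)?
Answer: -35539/35793 ≈ -0.99290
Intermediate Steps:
k = 16265 (k = 16555 - 290 = 16265)
t(D, f) = -11*D
a = 704 (a = -11*(-64) = 704)
(-36243 + a)/(19528 + k) = (-36243 + 704)/(19528 + 16265) = -35539/35793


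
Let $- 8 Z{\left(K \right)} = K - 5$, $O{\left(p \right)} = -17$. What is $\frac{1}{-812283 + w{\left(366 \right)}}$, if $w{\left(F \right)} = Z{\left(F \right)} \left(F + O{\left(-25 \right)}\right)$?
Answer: $- \frac{8}{6624253} \approx -1.2077 \cdot 10^{-6}$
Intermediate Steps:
$Z{\left(K \right)} = \frac{5}{8} - \frac{K}{8}$ ($Z{\left(K \right)} = - \frac{K - 5}{8} = - \frac{-5 + K}{8} = \frac{5}{8} - \frac{K}{8}$)
$w{\left(F \right)} = \left(-17 + F\right) \left(\frac{5}{8} - \frac{F}{8}\right)$ ($w{\left(F \right)} = \left(\frac{5}{8} - \frac{F}{8}\right) \left(F - 17\right) = \left(\frac{5}{8} - \frac{F}{8}\right) \left(-17 + F\right) = \left(-17 + F\right) \left(\frac{5}{8} - \frac{F}{8}\right)$)
$\frac{1}{-812283 + w{\left(366 \right)}} = \frac{1}{-812283 - \frac{\left(-17 + 366\right) \left(-5 + 366\right)}{8}} = \frac{1}{-812283 - \frac{349}{8} \cdot 361} = \frac{1}{-812283 - \frac{125989}{8}} = \frac{1}{- \frac{6624253}{8}} = - \frac{8}{6624253}$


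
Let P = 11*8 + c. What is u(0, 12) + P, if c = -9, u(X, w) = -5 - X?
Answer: 74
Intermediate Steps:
P = 79 (P = 11*8 - 9 = 88 - 9 = 79)
u(0, 12) + P = (-5 - 1*0) + 79 = (-5 + 0) + 79 = -5 + 79 = 74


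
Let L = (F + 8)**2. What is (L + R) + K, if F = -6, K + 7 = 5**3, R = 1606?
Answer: 1728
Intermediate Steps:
K = 118 (K = -7 + 5**3 = -7 + 125 = 118)
L = 4 (L = (-6 + 8)**2 = 2**2 = 4)
(L + R) + K = (4 + 1606) + 118 = 1610 + 118 = 1728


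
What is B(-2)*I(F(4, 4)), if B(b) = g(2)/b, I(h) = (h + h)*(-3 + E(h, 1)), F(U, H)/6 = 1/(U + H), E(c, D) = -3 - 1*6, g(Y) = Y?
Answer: 18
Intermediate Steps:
E(c, D) = -9 (E(c, D) = -3 - 6 = -9)
F(U, H) = 6/(H + U) (F(U, H) = 6/(U + H) = 6/(H + U))
I(h) = -24*h (I(h) = (h + h)*(-3 - 9) = (2*h)*(-12) = -24*h)
B(b) = 2/b
B(-2)*I(F(4, 4)) = (2/(-2))*(-144/(4 + 4)) = (2*(-½))*(-144/8) = -(-24)*6*(⅛) = -(-24)*3/4 = -1*(-18) = 18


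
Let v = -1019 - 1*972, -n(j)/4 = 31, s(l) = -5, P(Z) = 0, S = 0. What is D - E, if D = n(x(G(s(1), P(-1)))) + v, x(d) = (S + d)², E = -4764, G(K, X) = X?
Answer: 2649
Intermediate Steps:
x(d) = d² (x(d) = (0 + d)² = d²)
n(j) = -124 (n(j) = -4*31 = -124)
v = -1991 (v = -1019 - 972 = -1991)
D = -2115 (D = -124 - 1991 = -2115)
D - E = -2115 - 1*(-4764) = -2115 + 4764 = 2649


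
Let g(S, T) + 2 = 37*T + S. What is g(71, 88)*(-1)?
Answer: -3325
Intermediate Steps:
g(S, T) = -2 + S + 37*T (g(S, T) = -2 + (37*T + S) = -2 + (S + 37*T) = -2 + S + 37*T)
g(71, 88)*(-1) = (-2 + 71 + 37*88)*(-1) = (-2 + 71 + 3256)*(-1) = 3325*(-1) = -3325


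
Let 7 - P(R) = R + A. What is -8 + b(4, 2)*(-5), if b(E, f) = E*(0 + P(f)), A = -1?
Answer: -128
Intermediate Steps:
P(R) = 8 - R (P(R) = 7 - (R - 1) = 7 - (-1 + R) = 7 + (1 - R) = 8 - R)
b(E, f) = E*(8 - f) (b(E, f) = E*(0 + (8 - f)) = E*(8 - f))
-8 + b(4, 2)*(-5) = -8 + (4*(8 - 1*2))*(-5) = -8 + (4*(8 - 2))*(-5) = -8 + (4*6)*(-5) = -8 + 24*(-5) = -8 - 120 = -128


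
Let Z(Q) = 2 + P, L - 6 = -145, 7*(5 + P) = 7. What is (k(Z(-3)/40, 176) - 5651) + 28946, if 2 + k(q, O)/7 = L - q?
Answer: 446167/20 ≈ 22308.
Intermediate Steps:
P = -4 (P = -5 + (⅐)*7 = -5 + 1 = -4)
L = -139 (L = 6 - 145 = -139)
Z(Q) = -2 (Z(Q) = 2 - 4 = -2)
k(q, O) = -987 - 7*q (k(q, O) = -14 + 7*(-139 - q) = -14 + (-973 - 7*q) = -987 - 7*q)
(k(Z(-3)/40, 176) - 5651) + 28946 = ((-987 - (-14)/40) - 5651) + 28946 = ((-987 - 7*(-1/20)) - 5651) + 28946 = ((-987 + 7/20) - 5651) + 28946 = (-19733/20 - 5651) + 28946 = -132753/20 + 28946 = 446167/20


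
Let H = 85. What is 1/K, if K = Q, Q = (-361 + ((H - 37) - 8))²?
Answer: 1/103041 ≈ 9.7049e-6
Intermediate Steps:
Q = 103041 (Q = (-361 + ((85 - 37) - 8))² = (-361 + (48 - 8))² = (-361 + 40)² = (-321)² = 103041)
K = 103041
1/K = 1/103041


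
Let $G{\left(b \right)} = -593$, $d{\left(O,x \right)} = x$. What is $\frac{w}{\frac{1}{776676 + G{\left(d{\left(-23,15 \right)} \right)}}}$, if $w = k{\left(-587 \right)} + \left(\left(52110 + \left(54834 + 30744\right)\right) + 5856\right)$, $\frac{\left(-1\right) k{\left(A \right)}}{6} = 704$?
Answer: $108123883560$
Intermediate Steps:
$k{\left(A \right)} = -4224$ ($k{\left(A \right)} = \left(-6\right) 704 = -4224$)
$w = 139320$ ($w = -4224 + \left(\left(52110 + \left(54834 + 30744\right)\right) + 5856\right) = -4224 + \left(\left(52110 + 85578\right) + 5856\right) = -4224 + \left(137688 + 5856\right) = -4224 + 143544 = 139320$)
$\frac{w}{\frac{1}{776676 + G{\left(d{\left(-23,15 \right)} \right)}}} = \frac{139320}{\frac{1}{776676 - 593}} = \frac{139320}{\frac{1}{776083}} = 139320 \frac{1}{\frac{1}{776083}} = 139320 \cdot 776083 = 108123883560$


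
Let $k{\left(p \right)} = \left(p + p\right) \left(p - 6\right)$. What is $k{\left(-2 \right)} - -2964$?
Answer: $2996$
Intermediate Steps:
$k{\left(p \right)} = 2 p \left(-6 + p\right)$
$k{\left(-2 \right)} - -2964 = 2 \left(-2\right) \left(-6 - 2\right) - -2964 = 2 \left(-2\right) \left(-8\right) + 2964 = 32 + 2964 = 2996$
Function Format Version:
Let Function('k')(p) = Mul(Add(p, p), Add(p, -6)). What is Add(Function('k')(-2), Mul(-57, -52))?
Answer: 2996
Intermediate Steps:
Function('k')(p) = Mul(2, p, Add(-6, p)) (Function('k')(p) = Mul(Mul(2, p), Add(-6, p)) = Mul(2, p, Add(-6, p)))
Add(Function('k')(-2), Mul(-57, -52)) = Add(Mul(2, -2, Add(-6, -2)), Mul(-57, -52)) = Add(Mul(2, -2, -8), 2964) = Add(32, 2964) = 2996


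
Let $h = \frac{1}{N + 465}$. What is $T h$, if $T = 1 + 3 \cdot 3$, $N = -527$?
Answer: $- \frac{5}{31} \approx -0.16129$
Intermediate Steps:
$h = - \frac{1}{62}$ ($h = \frac{1}{-527 + 465} = \frac{1}{-62} = - \frac{1}{62} \approx -0.016129$)
$T = 10$ ($T = 1 + 9 = 10$)
$T h = 10 \left(- \frac{1}{62}\right) = - \frac{5}{31}$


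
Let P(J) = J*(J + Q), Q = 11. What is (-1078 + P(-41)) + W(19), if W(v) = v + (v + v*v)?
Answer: 551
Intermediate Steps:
W(v) = v**2 + 2*v (W(v) = v + (v + v**2) = v**2 + 2*v)
P(J) = J*(11 + J) (P(J) = J*(J + 11) = J*(11 + J))
(-1078 + P(-41)) + W(19) = (-1078 - 41*(11 - 41)) + 19*(2 + 19) = (-1078 - 41*(-30)) + 19*21 = (-1078 + 1230) + 399 = 152 + 399 = 551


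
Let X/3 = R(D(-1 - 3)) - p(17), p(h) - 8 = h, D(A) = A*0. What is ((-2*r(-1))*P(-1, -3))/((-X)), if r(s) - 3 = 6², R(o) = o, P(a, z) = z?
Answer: 78/25 ≈ 3.1200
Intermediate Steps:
D(A) = 0
p(h) = 8 + h
r(s) = 39 (r(s) = 3 + 6² = 3 + 36 = 39)
X = -75 (X = 3*(0 - (8 + 17)) = 3*(0 - 1*25) = 3*(0 - 25) = 3*(-25) = -75)
((-2*r(-1))*P(-1, -3))/((-X)) = (-2*39*(-3))/((-1*(-75))) = -78*(-3)/75 = 234*(1/75) = 78/25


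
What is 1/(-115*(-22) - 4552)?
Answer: -1/2022 ≈ -0.00049456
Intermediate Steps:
1/(-115*(-22) - 4552) = 1/(2530 - 4552) = 1/(-2022) = -1/2022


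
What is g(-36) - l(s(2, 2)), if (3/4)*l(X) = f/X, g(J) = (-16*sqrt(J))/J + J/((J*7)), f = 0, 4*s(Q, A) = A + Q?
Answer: 1/7 + 8*I/3 ≈ 0.14286 + 2.6667*I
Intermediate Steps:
s(Q, A) = A/4 + Q/4 (s(Q, A) = (A + Q)/4 = A/4 + Q/4)
g(J) = 1/7 - 16/sqrt(J) (g(J) = -16/sqrt(J) + J/((7*J)) = -16/sqrt(J) + J*(1/(7*J)) = -16/sqrt(J) + 1/7 = 1/7 - 16/sqrt(J))
l(X) = 0 (l(X) = 4*(0/X)/3 = (4/3)*0 = 0)
g(-36) - l(s(2, 2)) = (1/7 - (-8)*I/3) - 1*0 = (1/7 - (-8)*I/3) + 0 = (1/7 + 8*I/3) + 0 = 1/7 + 8*I/3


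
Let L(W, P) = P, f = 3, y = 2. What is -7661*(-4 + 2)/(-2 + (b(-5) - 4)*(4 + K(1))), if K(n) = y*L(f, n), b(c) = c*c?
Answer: 7661/62 ≈ 123.56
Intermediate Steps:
b(c) = c²
K(n) = 2*n
-7661*(-4 + 2)/(-2 + (b(-5) - 4)*(4 + K(1))) = -7661*(-4 + 2)/(-2 + ((-5)² - 4)*(4 + 2*1)) = -(-15322)/(-2 + (25 - 4)*(4 + 2)) = -(-15322)/(-2 + 21*6) = -(-15322)/(-2 + 126) = -(-15322)/124 = -7661*(-1/62) = 7661/62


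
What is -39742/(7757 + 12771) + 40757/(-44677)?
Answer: -1306106515/458564728 ≈ -2.8482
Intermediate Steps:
-39742/(7757 + 12771) + 40757/(-44677) = -39742/20528 + 40757*(-1/44677) = -39742*1/20528 - 40757/44677 = -19871/10264 - 40757/44677 = -1306106515/458564728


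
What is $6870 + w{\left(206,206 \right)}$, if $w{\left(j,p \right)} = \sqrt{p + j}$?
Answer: $6870 + 2 \sqrt{103} \approx 6890.3$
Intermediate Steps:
$w{\left(j,p \right)} = \sqrt{j + p}$
$6870 + w{\left(206,206 \right)} = 6870 + \sqrt{206 + 206} = 6870 + \sqrt{412} = 6870 + 2 \sqrt{103}$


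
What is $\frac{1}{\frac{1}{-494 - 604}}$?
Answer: $-1098$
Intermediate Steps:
$\frac{1}{\frac{1}{-494 - 604}} = \frac{1}{\frac{1}{-1098}} = \frac{1}{- \frac{1}{1098}} = -1098$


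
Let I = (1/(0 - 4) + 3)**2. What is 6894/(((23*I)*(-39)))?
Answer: -36768/36179 ≈ -1.0163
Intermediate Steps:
I = 121/16 (I = (1/(-4) + 3)**2 = (-1/4 + 3)**2 = (11/4)**2 = 121/16 ≈ 7.5625)
6894/(((23*I)*(-39))) = 6894/(((23*(121/16))*(-39))) = 6894/(((2783/16)*(-39))) = 6894/(-108537/16) = 6894*(-16/108537) = -36768/36179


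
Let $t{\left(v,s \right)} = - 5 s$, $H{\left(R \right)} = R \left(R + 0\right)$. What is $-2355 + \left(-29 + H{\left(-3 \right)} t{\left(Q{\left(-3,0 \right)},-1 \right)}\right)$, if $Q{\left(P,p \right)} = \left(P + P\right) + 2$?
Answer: $-2339$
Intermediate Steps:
$Q{\left(P,p \right)} = 2 + 2 P$ ($Q{\left(P,p \right)} = 2 P + 2 = 2 + 2 P$)
$H{\left(R \right)} = R^{2}$ ($H{\left(R \right)} = R R = R^{2}$)
$-2355 + \left(-29 + H{\left(-3 \right)} t{\left(Q{\left(-3,0 \right)},-1 \right)}\right) = -2355 - \left(29 - \left(-3\right)^{2} \left(\left(-5\right) \left(-1\right)\right)\right) = -2355 + \left(-29 + 9 \cdot 5\right) = -2355 + \left(-29 + 45\right) = -2355 + 16 = -2339$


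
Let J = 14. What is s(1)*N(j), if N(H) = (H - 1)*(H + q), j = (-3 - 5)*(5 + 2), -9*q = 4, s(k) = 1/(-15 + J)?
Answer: -9652/3 ≈ -3217.3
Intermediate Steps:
s(k) = -1 (s(k) = 1/(-15 + 14) = 1/(-1) = -1)
q = -4/9 (q = -⅑*4 = -4/9 ≈ -0.44444)
j = -56 (j = -8*7 = -56)
N(H) = (-1 + H)*(-4/9 + H) (N(H) = (H - 1)*(H - 4/9) = (-1 + H)*(-4/9 + H))
s(1)*N(j) = -(4/9 + (-56)² - 13/9*(-56)) = -(4/9 + 3136 + 728/9) = -1*9652/3 = -9652/3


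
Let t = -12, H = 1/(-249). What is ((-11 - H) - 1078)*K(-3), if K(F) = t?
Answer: 1084640/83 ≈ 13068.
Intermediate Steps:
H = -1/249 ≈ -0.0040161
K(F) = -12
((-11 - H) - 1078)*K(-3) = ((-11 - 1*(-1/249)) - 1078)*(-12) = ((-11 + 1/249) - 1078)*(-12) = (-2738/249 - 1078)*(-12) = -271160/249*(-12) = 1084640/83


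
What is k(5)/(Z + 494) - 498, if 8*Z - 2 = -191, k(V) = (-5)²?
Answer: -1873774/3763 ≈ -497.95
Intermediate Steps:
k(V) = 25
Z = -189/8 (Z = ¼ + (⅛)*(-191) = ¼ - 191/8 = -189/8 ≈ -23.625)
k(5)/(Z + 494) - 498 = 25/(-189/8 + 494) - 498 = 25/(3763/8) - 498 = (8/3763)*25 - 498 = 200/3763 - 498 = -1873774/3763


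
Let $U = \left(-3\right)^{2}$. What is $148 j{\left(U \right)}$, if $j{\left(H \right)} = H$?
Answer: $1332$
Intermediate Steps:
$U = 9$
$148 j{\left(U \right)} = 148 \cdot 9 = 1332$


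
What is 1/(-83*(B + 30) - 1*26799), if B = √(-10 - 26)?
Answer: -9763/286031175 + 166*I/286031175 ≈ -3.4133e-5 + 5.8036e-7*I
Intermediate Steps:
B = 6*I (B = √(-36) = 6*I ≈ 6.0*I)
1/(-83*(B + 30) - 1*26799) = 1/(-83*(6*I + 30) - 1*26799) = 1/(-83*(30 + 6*I) - 26799) = 1/((-2490 - 498*I) - 26799) = 1/(-29289 - 498*I) = (-29289 + 498*I)/858093525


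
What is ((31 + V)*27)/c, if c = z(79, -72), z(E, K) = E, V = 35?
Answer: 1782/79 ≈ 22.557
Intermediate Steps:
c = 79
((31 + V)*27)/c = ((31 + 35)*27)/79 = (66*27)*(1/79) = 1782*(1/79) = 1782/79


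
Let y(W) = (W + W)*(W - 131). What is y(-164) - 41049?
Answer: 55711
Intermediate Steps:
y(W) = 2*W*(-131 + W) (y(W) = (2*W)*(-131 + W) = 2*W*(-131 + W))
y(-164) - 41049 = 2*(-164)*(-131 - 164) - 41049 = 2*(-164)*(-295) - 41049 = 96760 - 41049 = 55711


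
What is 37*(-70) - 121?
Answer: -2711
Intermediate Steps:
37*(-70) - 121 = -2590 - 121 = -2711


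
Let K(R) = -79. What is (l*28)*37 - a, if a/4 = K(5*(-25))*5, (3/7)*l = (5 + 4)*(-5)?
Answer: -107200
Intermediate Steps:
l = -105 (l = 7*((5 + 4)*(-5))/3 = 7*(9*(-5))/3 = (7/3)*(-45) = -105)
a = -1580 (a = 4*(-79*5) = 4*(-395) = -1580)
(l*28)*37 - a = -105*28*37 - 1*(-1580) = -2940*37 + 1580 = -108780 + 1580 = -107200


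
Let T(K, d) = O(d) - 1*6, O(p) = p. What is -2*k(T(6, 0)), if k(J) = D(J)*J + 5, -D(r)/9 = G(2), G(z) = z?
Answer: -226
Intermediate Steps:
D(r) = -18 (D(r) = -9*2 = -18)
T(K, d) = -6 + d (T(K, d) = d - 1*6 = d - 6 = -6 + d)
k(J) = 5 - 18*J (k(J) = -18*J + 5 = 5 - 18*J)
-2*k(T(6, 0)) = -2*(5 - 18*(-6 + 0)) = -2*(5 - 18*(-6)) = -2*(5 + 108) = -2*113 = -226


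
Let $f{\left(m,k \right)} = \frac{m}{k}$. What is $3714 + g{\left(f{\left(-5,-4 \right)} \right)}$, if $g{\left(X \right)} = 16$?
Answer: $3730$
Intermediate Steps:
$3714 + g{\left(f{\left(-5,-4 \right)} \right)} = 3714 + 16 = 3730$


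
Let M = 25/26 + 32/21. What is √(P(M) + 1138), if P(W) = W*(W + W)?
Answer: √342938906/546 ≈ 33.917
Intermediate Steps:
M = 1357/546 (M = 25*(1/26) + 32*(1/21) = 25/26 + 32/21 = 1357/546 ≈ 2.4853)
P(W) = 2*W² (P(W) = W*(2*W) = 2*W²)
√(P(M) + 1138) = √(2*(1357/546)² + 1138) = √(2*(1841449/298116) + 1138) = √(1841449/149058 + 1138) = √(171469453/149058) = √342938906/546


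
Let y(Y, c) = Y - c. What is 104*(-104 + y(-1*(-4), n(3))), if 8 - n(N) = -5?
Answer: -11752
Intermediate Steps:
n(N) = 13 (n(N) = 8 - 1*(-5) = 8 + 5 = 13)
104*(-104 + y(-1*(-4), n(3))) = 104*(-104 + (-1*(-4) - 1*13)) = 104*(-104 + (4 - 13)) = 104*(-104 - 9) = 104*(-113) = -11752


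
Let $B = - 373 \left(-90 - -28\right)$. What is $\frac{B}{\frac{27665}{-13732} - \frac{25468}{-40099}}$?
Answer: $- \frac{12734088336968}{759612259} \approx -16764.0$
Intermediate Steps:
$B = 23126$ ($B = - 373 \left(-90 + 28\right) = \left(-373\right) \left(-62\right) = 23126$)
$\frac{B}{\frac{27665}{-13732} - \frac{25468}{-40099}} = \frac{23126}{\frac{27665}{-13732} - \frac{25468}{-40099}} = \frac{23126}{27665 \left(- \frac{1}{13732}\right) - - \frac{25468}{40099}} = \frac{23126}{- \frac{27665}{13732} + \frac{25468}{40099}} = \frac{23126}{- \frac{759612259}{550639468}} = 23126 \left(- \frac{550639468}{759612259}\right) = - \frac{12734088336968}{759612259}$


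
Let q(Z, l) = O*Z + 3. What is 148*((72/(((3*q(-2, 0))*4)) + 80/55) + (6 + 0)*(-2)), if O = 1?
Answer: -7400/11 ≈ -672.73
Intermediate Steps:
q(Z, l) = 3 + Z (q(Z, l) = 1*Z + 3 = Z + 3 = 3 + Z)
148*((72/(((3*q(-2, 0))*4)) + 80/55) + (6 + 0)*(-2)) = 148*((72/(((3*(3 - 2))*4)) + 80/55) + (6 + 0)*(-2)) = 148*((72/(((3*1)*4)) + 80*(1/55)) + 6*(-2)) = 148*((72/((3*4)) + 16/11) - 12) = 148*((72/12 + 16/11) - 12) = 148*((72*(1/12) + 16/11) - 12) = 148*((6 + 16/11) - 12) = 148*(82/11 - 12) = 148*(-50/11) = -7400/11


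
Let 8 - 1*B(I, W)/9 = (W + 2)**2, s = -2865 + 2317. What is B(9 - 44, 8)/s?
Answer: 207/137 ≈ 1.5109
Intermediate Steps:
s = -548
B(I, W) = 72 - 9*(2 + W)**2 (B(I, W) = 72 - 9*(W + 2)**2 = 72 - 9*(2 + W)**2)
B(9 - 44, 8)/s = (72 - 9*(2 + 8)**2)/(-548) = (72 - 9*10**2)*(-1/548) = (72 - 9*100)*(-1/548) = (72 - 900)*(-1/548) = -828*(-1/548) = 207/137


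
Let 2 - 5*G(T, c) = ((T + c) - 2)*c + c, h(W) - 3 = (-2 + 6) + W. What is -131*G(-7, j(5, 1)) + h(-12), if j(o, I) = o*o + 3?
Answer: 73073/5 ≈ 14615.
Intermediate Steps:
h(W) = 7 + W (h(W) = 3 + ((-2 + 6) + W) = 3 + (4 + W) = 7 + W)
j(o, I) = 3 + o**2 (j(o, I) = o**2 + 3 = 3 + o**2)
G(T, c) = 2/5 - c/5 - c*(-2 + T + c)/5 (G(T, c) = 2/5 - (((T + c) - 2)*c + c)/5 = 2/5 - ((-2 + T + c)*c + c)/5 = 2/5 - (c*(-2 + T + c) + c)/5 = 2/5 - (c + c*(-2 + T + c))/5 = 2/5 + (-c/5 - c*(-2 + T + c)/5) = 2/5 - c/5 - c*(-2 + T + c)/5)
-131*G(-7, j(5, 1)) + h(-12) = -131*(2/5 - (3 + 5**2)**2/5 + (3 + 5**2)/5 - 1/5*(-7)*(3 + 5**2)) + (7 - 12) = -131*(2/5 - (3 + 25)**2/5 + (3 + 25)/5 - 1/5*(-7)*(3 + 25)) - 5 = -131*(2/5 - 1/5*28**2 + (1/5)*28 - 1/5*(-7)*28) - 5 = -131*(2/5 - 1/5*784 + 28/5 + 196/5) - 5 = -131*(2/5 - 784/5 + 28/5 + 196/5) - 5 = -131*(-558/5) - 5 = 73098/5 - 5 = 73073/5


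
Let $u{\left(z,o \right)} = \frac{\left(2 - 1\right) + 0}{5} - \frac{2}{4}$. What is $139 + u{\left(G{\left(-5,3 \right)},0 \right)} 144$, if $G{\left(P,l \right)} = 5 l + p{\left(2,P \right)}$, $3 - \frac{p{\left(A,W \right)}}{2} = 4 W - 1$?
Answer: $\frac{479}{5} \approx 95.8$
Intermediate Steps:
$p{\left(A,W \right)} = 8 - 8 W$ ($p{\left(A,W \right)} = 6 - 2 \left(4 W - 1\right) = 6 - 2 \left(-1 + 4 W\right) = 6 - \left(-2 + 8 W\right) = 8 - 8 W$)
$G{\left(P,l \right)} = 8 - 8 P + 5 l$ ($G{\left(P,l \right)} = 5 l - \left(-8 + 8 P\right) = 8 - 8 P + 5 l$)
$u{\left(z,o \right)} = - \frac{3}{10}$ ($u{\left(z,o \right)} = \left(1 + 0\right) \frac{1}{5} - \frac{1}{2} = 1 \cdot \frac{1}{5} - \frac{1}{2} = \frac{1}{5} - \frac{1}{2} = - \frac{3}{10}$)
$139 + u{\left(G{\left(-5,3 \right)},0 \right)} 144 = 139 - \frac{216}{5} = \frac{479}{5}$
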